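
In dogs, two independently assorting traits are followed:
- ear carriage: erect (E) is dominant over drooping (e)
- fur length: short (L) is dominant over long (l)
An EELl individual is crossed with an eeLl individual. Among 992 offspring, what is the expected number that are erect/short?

Dihybrid cross EELl × eeLl — consider each gene separately:
ear carriage: EE × ee → 4 Ee → 4 E_ (out of 4)
fur length: Ll × Ll → 1 LL, 2 Ll, 1 ll → 3 L_ : 1 ll (out of 4)
Combine (counts out of 4 × 4 = 16): erect/short (E_L_) = 4×3 = 12; erect/long (E_ll) = 4×1 = 4
Phenotype counts (out of 16): 12 erect/short, 4 erect/long
erect/short: 12 out of 16 → fraction 3/4
Expected count = 3/4 × 992 = 744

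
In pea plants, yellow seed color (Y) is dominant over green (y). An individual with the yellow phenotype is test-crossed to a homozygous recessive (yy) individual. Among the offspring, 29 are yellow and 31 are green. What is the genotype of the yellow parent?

Test cross: ? × yy
Offspring: 29 yellow, 31 green — approximately 1:1.
A 1:1 ratio in a test cross indicates the unknown parent is heterozygous (Yy).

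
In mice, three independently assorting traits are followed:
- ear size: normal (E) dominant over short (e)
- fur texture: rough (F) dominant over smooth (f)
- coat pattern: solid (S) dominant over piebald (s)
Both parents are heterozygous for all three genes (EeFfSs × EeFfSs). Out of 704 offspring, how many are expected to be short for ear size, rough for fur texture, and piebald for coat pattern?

Trihybrid cross: EeFfSs × EeFfSs
Each trait segregates independently with a 3:1 phenotypic ratio, so each gene contributes 3/4 (dominant) or 1/4 (recessive).
Target: short (ear size), rough (fur texture), piebald (coat pattern)
Probability = product of independent per-trait probabilities
= 1/4 × 3/4 × 1/4 = 3/64
Expected count = 3/64 × 704 = 33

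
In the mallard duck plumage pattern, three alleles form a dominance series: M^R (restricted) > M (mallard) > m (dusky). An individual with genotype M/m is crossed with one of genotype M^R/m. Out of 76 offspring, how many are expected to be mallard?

Cross: M/m × M^R/m
Allele dominance: M^R > M > m
Offspring genotypes: 1 M^R/M, 1 M/m, 1 M^R/m, 1 m/m
Phenotype counts: 2 restricted, 1 mallard, 1 dusky
mallard: 1 out of 4 → fraction 1/4
Expected count = 1/4 × 76 = 19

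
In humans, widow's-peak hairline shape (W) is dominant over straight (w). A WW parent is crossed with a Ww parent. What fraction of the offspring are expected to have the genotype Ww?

Punnett square for WW × Ww:
Offspring genotypes: 2 WW, 2 Ww
Total offspring: 4
Count with target: 2
Probability: 2/4 = 1/2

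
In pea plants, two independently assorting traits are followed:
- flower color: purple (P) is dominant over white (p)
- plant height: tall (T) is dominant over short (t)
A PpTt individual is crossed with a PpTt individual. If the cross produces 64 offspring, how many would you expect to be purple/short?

Dihybrid cross PpTt × PpTt — consider each gene separately:
flower color: Pp × Pp → 1 PP, 2 Pp, 1 pp → 3 P_ : 1 pp (out of 4)
plant height: Tt × Tt → 1 TT, 2 Tt, 1 tt → 3 T_ : 1 tt (out of 4)
Combine (counts out of 4 × 4 = 16): purple/tall (P_T_) = 3×3 = 9; purple/short (P_tt) = 3×1 = 3; white/tall (ppT_) = 1×3 = 3; white/short (pptt) = 1×1 = 1
Phenotype counts (out of 16): 9 purple/tall, 3 purple/short, 3 white/tall, 1 white/short
purple/short: 3 out of 16 → fraction 3/16
Expected count = 3/16 × 64 = 12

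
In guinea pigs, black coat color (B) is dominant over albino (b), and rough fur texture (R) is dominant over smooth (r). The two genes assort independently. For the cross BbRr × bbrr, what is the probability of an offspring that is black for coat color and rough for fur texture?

Dihybrid cross BbRr × bbrr — consider each gene separately:
coat color: Bb × bb → 2 Bb, 2 bb → 2 B_ : 2 bb (out of 4)
fur texture: Rr × rr → 2 Rr, 2 rr → 2 R_ : 2 rr (out of 4)
Looking for: black (B_) and rough (R_)
P(black) = 2/4, P(rough) = 2/4
P(both) = 2/4 × 2/4 = 4/16 = 1/4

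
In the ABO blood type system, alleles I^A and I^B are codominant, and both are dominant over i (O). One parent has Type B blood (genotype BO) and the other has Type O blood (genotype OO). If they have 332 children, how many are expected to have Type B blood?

Cross: BO × OO
Possible offspring genotypes: 2 BO, 2 OO
Blood type counts: 2 Type B, 2 Type O
Probability of Type B: 2/4 = 1/2
Expected count = 1/2 × 332 = 166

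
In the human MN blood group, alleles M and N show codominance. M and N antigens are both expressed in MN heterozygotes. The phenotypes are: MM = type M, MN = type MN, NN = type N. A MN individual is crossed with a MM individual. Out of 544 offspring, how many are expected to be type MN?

Punnett square for MN × MM:
Offspring genotypes: 2 MM, 2 MN
Phenotype counts: 2 type M, 2 type MN
type MN: 2 out of 4 → fraction 1/2
Expected count = 1/2 × 544 = 272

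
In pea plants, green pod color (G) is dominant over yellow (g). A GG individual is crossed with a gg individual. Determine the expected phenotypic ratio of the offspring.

Punnett square for GG × gg:
Offspring genotypes: 4 Gg
green: 4, yellow: 0
Ratio: all green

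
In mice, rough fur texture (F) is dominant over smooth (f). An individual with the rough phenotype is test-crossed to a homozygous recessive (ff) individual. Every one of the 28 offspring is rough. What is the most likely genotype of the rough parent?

Test cross: ? × ff
All offspring are rough.
If the unknown parent were heterozygous (Ff), about half of 28 offspring would be smooth; none are. The unknown parent is most likely homozygous dominant (FF).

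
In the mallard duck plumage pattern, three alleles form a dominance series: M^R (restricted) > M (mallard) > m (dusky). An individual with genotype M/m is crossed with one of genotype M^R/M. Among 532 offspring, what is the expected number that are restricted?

Cross: M/m × M^R/M
Allele dominance: M^R > M > m
Offspring genotypes: 1 M^R/M, 1 M/M, 1 M^R/m, 1 M/m
Phenotype counts: 2 restricted, 2 mallard
restricted: 2 out of 4 → fraction 1/2
Expected count = 1/2 × 532 = 266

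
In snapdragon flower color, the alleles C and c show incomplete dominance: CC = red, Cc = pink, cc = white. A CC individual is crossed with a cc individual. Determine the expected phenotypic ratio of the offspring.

Punnett square for CC × cc:
Offspring genotypes: 4 Cc
Phenotype counts: 4 pink
Ratio: all pink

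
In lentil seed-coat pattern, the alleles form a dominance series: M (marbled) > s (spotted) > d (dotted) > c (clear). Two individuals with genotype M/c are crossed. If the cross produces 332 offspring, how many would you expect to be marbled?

Cross: M/c × M/c
Allele dominance: M > s > d > c
Offspring genotypes: 1 M/M, 2 M/c, 1 c/c
Phenotype counts: 3 marbled, 1 clear
marbled: 3 out of 4 → fraction 3/4
Expected count = 3/4 × 332 = 249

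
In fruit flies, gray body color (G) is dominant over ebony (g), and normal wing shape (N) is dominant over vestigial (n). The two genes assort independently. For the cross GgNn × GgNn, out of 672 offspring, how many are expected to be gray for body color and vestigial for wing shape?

Dihybrid cross GgNn × GgNn — consider each gene separately:
body color: Gg × Gg → 1 GG, 2 Gg, 1 gg → 3 G_ : 1 gg (out of 4)
wing shape: Nn × Nn → 1 NN, 2 Nn, 1 nn → 3 N_ : 1 nn (out of 4)
Looking for: gray (G_) and vestigial (nn)
P(gray) = 3/4, P(vestigial) = 1/4
P(both) = 3/4 × 1/4 = 3/16
Expected count = 3/16 × 672 = 126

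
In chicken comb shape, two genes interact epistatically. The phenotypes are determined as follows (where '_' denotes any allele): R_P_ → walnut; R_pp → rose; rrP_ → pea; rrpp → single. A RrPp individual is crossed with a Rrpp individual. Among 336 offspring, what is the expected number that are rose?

Cross: RrPp × Rrpp — consider each gene separately:
R gene: Rr × Rr → 1 RR, 2 Rr, 1 rr → 3 R_ : 1 rr (out of 4)
P gene: Pp × pp → 2 Pp, 2 pp → 2 P_ : 2 pp (out of 4)
Genotype classes (out of 4 × 4 = 16): R_P_ = 3×2 = 6; R_pp = 3×2 = 6; rrP_ = 1×2 = 2; rrpp = 1×2 = 2
Apply the phenotype rules: R_P_ (6) → walnut; R_pp (6) → rose; rrP_ (2) → pea; rrpp (2) → single
Phenotype counts (out of 16): 6 walnut, 6 rose, 2 pea, 2 single
rose: 6 out of 16 → fraction 3/8
Expected count = 3/8 × 336 = 126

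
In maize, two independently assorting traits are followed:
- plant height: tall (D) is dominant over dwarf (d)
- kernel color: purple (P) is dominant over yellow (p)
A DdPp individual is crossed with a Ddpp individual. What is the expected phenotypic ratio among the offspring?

Dihybrid cross DdPp × Ddpp — consider each gene separately:
plant height: Dd × Dd → 1 DD, 2 Dd, 1 dd → 3 D_ : 1 dd (out of 4)
kernel color: Pp × pp → 2 Pp, 2 pp → 2 P_ : 2 pp (out of 4)
Combine (counts out of 4 × 4 = 16): tall/purple (D_P_) = 3×2 = 6; tall/yellow (D_pp) = 3×2 = 6; dwarf/purple (ddP_) = 1×2 = 2; dwarf/yellow (ddpp) = 1×2 = 2
Phenotype counts (out of 16): 6 tall/purple, 6 tall/yellow, 2 dwarf/purple, 2 dwarf/yellow
Ratio: 3 tall/purple : 3 tall/yellow : 1 dwarf/purple : 1 dwarf/yellow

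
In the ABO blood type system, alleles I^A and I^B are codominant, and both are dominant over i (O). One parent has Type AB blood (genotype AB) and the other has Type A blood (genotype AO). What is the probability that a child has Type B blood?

Cross: AB × AO
Possible offspring genotypes: 1 AA, 1 AO, 1 AB, 1 BO
Blood type counts: 2 Type A, 1 Type AB, 1 Type B
Probability of Type B: 1/4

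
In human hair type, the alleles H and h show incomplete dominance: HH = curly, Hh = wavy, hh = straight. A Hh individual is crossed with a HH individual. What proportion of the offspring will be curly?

Punnett square for Hh × HH:
Offspring genotypes: 2 HH, 2 Hh
Phenotype counts: 2 curly, 2 wavy
curly: 2 out of 4
Probability: 2/4 = 1/2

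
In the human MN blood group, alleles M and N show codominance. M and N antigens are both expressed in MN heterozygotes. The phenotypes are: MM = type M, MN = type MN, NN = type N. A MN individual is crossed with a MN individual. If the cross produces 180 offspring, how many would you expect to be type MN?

Punnett square for MN × MN:
Offspring genotypes: 1 MM, 2 MN, 1 NN
Phenotype counts: 1 type M, 2 type MN, 1 type N
type MN: 2 out of 4 → fraction 1/2
Expected count = 1/2 × 180 = 90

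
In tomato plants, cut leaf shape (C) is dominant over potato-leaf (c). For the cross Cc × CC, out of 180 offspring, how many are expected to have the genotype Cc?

Punnett square for Cc × CC:
Offspring genotypes: 2 CC, 2 Cc
Total offspring: 4
Count with target: 2
Probability: 2/4 = 1/2
Expected count = 1/2 × 180 = 90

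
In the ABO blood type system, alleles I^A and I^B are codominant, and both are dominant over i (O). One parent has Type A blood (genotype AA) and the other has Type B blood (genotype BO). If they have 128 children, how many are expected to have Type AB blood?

Cross: AA × BO
Possible offspring genotypes: 2 AB, 2 AO
Blood type counts: 2 Type AB, 2 Type A
Probability of Type AB: 2/4 = 1/2
Expected count = 1/2 × 128 = 64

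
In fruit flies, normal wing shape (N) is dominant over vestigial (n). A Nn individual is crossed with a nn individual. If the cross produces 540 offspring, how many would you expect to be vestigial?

Punnett square for Nn × nn:
Offspring genotypes: 2 Nn, 2 nn
normal: 2, vestigial: 2
vestigial: 2 out of 4 → fraction 1/2
Expected count = 1/2 × 540 = 270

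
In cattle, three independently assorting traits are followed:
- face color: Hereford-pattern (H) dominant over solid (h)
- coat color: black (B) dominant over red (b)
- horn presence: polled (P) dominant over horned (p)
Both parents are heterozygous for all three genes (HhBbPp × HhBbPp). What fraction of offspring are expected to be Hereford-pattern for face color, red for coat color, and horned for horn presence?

Trihybrid cross: HhBbPp × HhBbPp
Each trait segregates independently with a 3:1 phenotypic ratio, so each gene contributes 3/4 (dominant) or 1/4 (recessive).
Target: Hereford-pattern (face color), red (coat color), horned (horn presence)
Probability = product of independent per-trait probabilities
= 3/4 × 1/4 × 1/4 = 3/64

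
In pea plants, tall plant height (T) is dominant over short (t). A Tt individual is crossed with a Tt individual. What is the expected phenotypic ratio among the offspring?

Punnett square for Tt × Tt:
Offspring genotypes: 1 TT, 2 Tt, 1 tt
tall: 3, short: 1
Ratio: 3:1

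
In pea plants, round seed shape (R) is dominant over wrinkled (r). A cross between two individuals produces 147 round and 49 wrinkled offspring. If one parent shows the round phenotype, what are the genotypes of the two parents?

Observed offspring: 147 round, 49 wrinkled
The observed ratio simplifies to 3:1. Wrinkled (rr) offspring appear, so each parent must contribute one r allele. The parent stated to show round carries R, so it is Rr. The other parent is then either Rr or rr: Rr × rr would give a 1:1 split, whereas Rr × Rr gives 3:1 — matching the data. So both parents are heterozygous (Rr × Rr).
Parent genotypes: Rr × Rr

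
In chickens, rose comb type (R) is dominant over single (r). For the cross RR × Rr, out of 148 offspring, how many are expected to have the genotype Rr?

Punnett square for RR × Rr:
Offspring genotypes: 2 RR, 2 Rr
Total offspring: 4
Count with target: 2
Probability: 2/4 = 1/2
Expected count = 1/2 × 148 = 74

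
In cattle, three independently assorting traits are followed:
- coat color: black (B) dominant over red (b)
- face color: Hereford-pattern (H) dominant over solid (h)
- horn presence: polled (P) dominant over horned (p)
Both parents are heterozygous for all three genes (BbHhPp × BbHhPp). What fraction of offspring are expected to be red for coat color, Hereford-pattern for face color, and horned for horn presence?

Trihybrid cross: BbHhPp × BbHhPp
Each trait segregates independently with a 3:1 phenotypic ratio, so each gene contributes 3/4 (dominant) or 1/4 (recessive).
Target: red (coat color), Hereford-pattern (face color), horned (horn presence)
Probability = product of independent per-trait probabilities
= 1/4 × 3/4 × 1/4 = 3/64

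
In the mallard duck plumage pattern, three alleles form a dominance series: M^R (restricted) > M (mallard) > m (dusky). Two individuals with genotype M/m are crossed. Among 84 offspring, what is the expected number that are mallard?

Cross: M/m × M/m
Allele dominance: M^R > M > m
Offspring genotypes: 1 M/M, 2 M/m, 1 m/m
Phenotype counts: 3 mallard, 1 dusky
mallard: 3 out of 4 → fraction 3/4
Expected count = 3/4 × 84 = 63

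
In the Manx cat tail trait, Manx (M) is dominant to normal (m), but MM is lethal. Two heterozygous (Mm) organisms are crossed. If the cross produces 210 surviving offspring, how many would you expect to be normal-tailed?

Cross: Mm × Mm
Punnett square offspring (before lethality): 1 MM, 2 Mm, 1 mm
The MM genotype is lethal (embryos die); surviving offspring: 2 Mm, 1 mm
normal-tailed: 1 out of 3 → fraction 1/3
Expected count = 1/3 × 210 = 70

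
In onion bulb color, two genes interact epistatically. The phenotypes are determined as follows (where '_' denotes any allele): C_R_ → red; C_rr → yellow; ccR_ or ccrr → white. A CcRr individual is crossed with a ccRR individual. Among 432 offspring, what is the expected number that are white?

Cross: CcRr × ccRR — consider each gene separately:
C gene: Cc × cc → 2 Cc, 2 cc → 2 C_ : 2 cc (out of 4)
R gene: Rr × RR → 2 RR, 2 Rr → 4 R_ (out of 4)
Genotype classes (out of 4 × 4 = 16): C_R_ = 2×4 = 8; ccR_ = 2×4 = 8
Apply the phenotype rules: C_R_ (8) → red; ccR_ (8) → white
Phenotype counts (out of 16): 8 red, 8 white
white: 8 out of 16 → fraction 1/2
Expected count = 1/2 × 432 = 216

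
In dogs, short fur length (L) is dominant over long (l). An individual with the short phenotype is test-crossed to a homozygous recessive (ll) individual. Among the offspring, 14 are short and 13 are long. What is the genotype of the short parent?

Test cross: ? × ll
Offspring: 14 short, 13 long — approximately 1:1.
A 1:1 ratio in a test cross indicates the unknown parent is heterozygous (Ll).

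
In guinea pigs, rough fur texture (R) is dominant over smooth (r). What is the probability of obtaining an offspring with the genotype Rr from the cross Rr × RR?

Punnett square for Rr × RR:
Offspring genotypes: 2 RR, 2 Rr
Total offspring: 4
Count with target: 2
Probability: 2/4 = 1/2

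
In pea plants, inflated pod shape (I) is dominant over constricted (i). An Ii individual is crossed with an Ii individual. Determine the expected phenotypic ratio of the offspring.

Punnett square for Ii × Ii:
Offspring genotypes: 1 II, 2 Ii, 1 ii
inflated: 3, constricted: 1
Ratio: 3:1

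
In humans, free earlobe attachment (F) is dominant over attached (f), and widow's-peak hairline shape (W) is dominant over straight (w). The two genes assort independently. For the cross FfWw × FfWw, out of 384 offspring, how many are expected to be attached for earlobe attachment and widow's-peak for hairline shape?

Dihybrid cross FfWw × FfWw — consider each gene separately:
earlobe attachment: Ff × Ff → 1 FF, 2 Ff, 1 ff → 3 F_ : 1 ff (out of 4)
hairline shape: Ww × Ww → 1 WW, 2 Ww, 1 ww → 3 W_ : 1 ww (out of 4)
Looking for: attached (ff) and widow's-peak (W_)
P(attached) = 1/4, P(widow's-peak) = 3/4
P(both) = 1/4 × 3/4 = 3/16
Expected count = 3/16 × 384 = 72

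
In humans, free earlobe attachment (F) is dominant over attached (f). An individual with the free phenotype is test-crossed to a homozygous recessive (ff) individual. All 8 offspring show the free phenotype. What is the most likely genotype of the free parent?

Test cross: ? × ff
All offspring are free.
If the unknown parent were heterozygous (Ff), about half of 8 offspring would be attached; none are. The unknown parent is most likely homozygous dominant (FF).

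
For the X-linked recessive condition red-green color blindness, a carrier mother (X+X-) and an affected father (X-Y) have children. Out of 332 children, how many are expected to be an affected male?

Cross: X+X- × X-Y
Offspring: 1 X+X-, 1 X+Y, 1 X-X-, 1 X-Y
Probability of an affected male: 1/4
Expected count = 1/4 × 332 = 83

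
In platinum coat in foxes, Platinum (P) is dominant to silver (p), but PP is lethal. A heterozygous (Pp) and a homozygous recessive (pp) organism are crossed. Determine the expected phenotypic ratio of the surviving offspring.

Cross: Pp × pp
Punnett square offspring (before lethality): 2 Pp, 2 pp
No PP offspring are produced in this cross.
Ratio: 1 platinum : 1 silver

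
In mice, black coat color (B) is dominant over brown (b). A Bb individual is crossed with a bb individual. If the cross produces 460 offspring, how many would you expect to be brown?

Punnett square for Bb × bb:
Offspring genotypes: 2 Bb, 2 bb
black: 2, brown: 2
brown: 2 out of 4 → fraction 1/2
Expected count = 1/2 × 460 = 230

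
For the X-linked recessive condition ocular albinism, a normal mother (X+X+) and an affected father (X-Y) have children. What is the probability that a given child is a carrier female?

Cross: X+X+ × X-Y
Offspring: 2 X+X-, 2 X+Y
Probability of a carrier female: 2/4 = 1/2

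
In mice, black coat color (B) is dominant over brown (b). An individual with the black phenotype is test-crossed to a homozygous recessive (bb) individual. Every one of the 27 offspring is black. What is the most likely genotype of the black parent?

Test cross: ? × bb
All offspring are black.
If the unknown parent were heterozygous (Bb), about half of 27 offspring would be brown; none are. The unknown parent is most likely homozygous dominant (BB).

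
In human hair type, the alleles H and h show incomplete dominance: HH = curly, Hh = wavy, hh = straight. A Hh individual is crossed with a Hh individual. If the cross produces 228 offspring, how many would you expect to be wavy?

Punnett square for Hh × Hh:
Offspring genotypes: 1 HH, 2 Hh, 1 hh
Phenotype counts: 1 curly, 2 wavy, 1 straight
wavy: 2 out of 4 → fraction 1/2
Expected count = 1/2 × 228 = 114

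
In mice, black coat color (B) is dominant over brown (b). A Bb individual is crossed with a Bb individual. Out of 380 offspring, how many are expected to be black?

Punnett square for Bb × Bb:
Offspring genotypes: 1 BB, 2 Bb, 1 bb
black: 3, brown: 1
black: 3 out of 4 → fraction 3/4
Expected count = 3/4 × 380 = 285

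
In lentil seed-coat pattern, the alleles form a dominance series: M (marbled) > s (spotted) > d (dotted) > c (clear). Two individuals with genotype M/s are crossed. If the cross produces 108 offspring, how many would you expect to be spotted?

Cross: M/s × M/s
Allele dominance: M > s > d > c
Offspring genotypes: 1 M/M, 2 M/s, 1 s/s
Phenotype counts: 3 marbled, 1 spotted
spotted: 1 out of 4 → fraction 1/4
Expected count = 1/4 × 108 = 27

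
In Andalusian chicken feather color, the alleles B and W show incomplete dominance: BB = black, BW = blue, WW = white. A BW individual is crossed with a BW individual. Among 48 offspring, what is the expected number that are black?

Punnett square for BW × BW:
Offspring genotypes: 1 BB, 2 BW, 1 WW
Phenotype counts: 1 black, 2 blue, 1 white
black: 1 out of 4 → fraction 1/4
Expected count = 1/4 × 48 = 12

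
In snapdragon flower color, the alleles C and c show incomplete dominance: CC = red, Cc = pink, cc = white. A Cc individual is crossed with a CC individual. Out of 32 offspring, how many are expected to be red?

Punnett square for Cc × CC:
Offspring genotypes: 2 CC, 2 Cc
Phenotype counts: 2 red, 2 pink
red: 2 out of 4 → fraction 1/2
Expected count = 1/2 × 32 = 16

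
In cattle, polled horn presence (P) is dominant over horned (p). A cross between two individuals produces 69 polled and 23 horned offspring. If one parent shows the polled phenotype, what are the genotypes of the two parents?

Observed offspring: 69 polled, 23 horned
The observed ratio simplifies to 3:1. Horned (pp) offspring appear, so each parent must contribute one p allele. The parent stated to show polled carries P, so it is Pp. The other parent is then either Pp or pp: Pp × pp would give a 1:1 split, whereas Pp × Pp gives 3:1 — matching the data. So both parents are heterozygous (Pp × Pp).
Parent genotypes: Pp × Pp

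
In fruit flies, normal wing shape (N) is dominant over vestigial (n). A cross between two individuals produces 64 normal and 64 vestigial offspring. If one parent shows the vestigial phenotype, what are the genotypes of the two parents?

Observed offspring: 64 normal, 64 vestigial
The observed ratio simplifies to 1:1. One parent shows vestigial, so its genotype must be nn. A 1:1 offspring split requires the other parent to be heterozygous (Nn).
Parent genotypes: nn × Nn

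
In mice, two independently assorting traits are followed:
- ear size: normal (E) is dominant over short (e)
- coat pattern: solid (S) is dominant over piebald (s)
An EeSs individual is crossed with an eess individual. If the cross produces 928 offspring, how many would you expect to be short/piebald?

Dihybrid cross EeSs × eess — consider each gene separately:
ear size: Ee × ee → 2 Ee, 2 ee → 2 E_ : 2 ee (out of 4)
coat pattern: Ss × ss → 2 Ss, 2 ss → 2 S_ : 2 ss (out of 4)
Combine (counts out of 4 × 4 = 16): normal/solid (E_S_) = 2×2 = 4; normal/piebald (E_ss) = 2×2 = 4; short/solid (eeS_) = 2×2 = 4; short/piebald (eess) = 2×2 = 4
Phenotype counts (out of 16): 4 normal/solid, 4 normal/piebald, 4 short/solid, 4 short/piebald
short/piebald: 4 out of 16 → fraction 1/4
Expected count = 1/4 × 928 = 232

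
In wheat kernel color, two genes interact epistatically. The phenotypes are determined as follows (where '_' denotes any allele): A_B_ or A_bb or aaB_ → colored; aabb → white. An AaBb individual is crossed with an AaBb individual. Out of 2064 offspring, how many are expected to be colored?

Cross: AaBb × AaBb — consider each gene separately:
A gene: Aa × Aa → 1 AA, 2 Aa, 1 aa → 3 A_ : 1 aa (out of 4)
B gene: Bb × Bb → 1 BB, 2 Bb, 1 bb → 3 B_ : 1 bb (out of 4)
Genotype classes (out of 4 × 4 = 16): A_B_ = 3×3 = 9; A_bb = 3×1 = 3; aaB_ = 1×3 = 3; aabb = 1×1 = 1
Apply the phenotype rules: A_B_ (9) + A_bb (3) + aaB_ (3) → colored; aabb (1) → white
Phenotype counts (out of 16): 15 colored, 1 white
colored: 15 out of 16 → fraction 15/16
Expected count = 15/16 × 2064 = 1935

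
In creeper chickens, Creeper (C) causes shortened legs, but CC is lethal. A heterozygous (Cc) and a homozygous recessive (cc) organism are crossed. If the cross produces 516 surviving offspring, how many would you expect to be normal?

Cross: Cc × cc
Punnett square offspring (before lethality): 2 Cc, 2 cc
No CC offspring are produced in this cross.
normal: 2 out of 4 → fraction 1/2
Expected count = 1/2 × 516 = 258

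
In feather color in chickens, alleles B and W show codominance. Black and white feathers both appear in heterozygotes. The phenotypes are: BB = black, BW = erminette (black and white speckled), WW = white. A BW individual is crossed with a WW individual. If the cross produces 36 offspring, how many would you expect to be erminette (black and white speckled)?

Punnett square for BW × WW:
Offspring genotypes: 2 BW, 2 WW
Phenotype counts: 2 erminette (black and white speckled), 2 white
erminette (black and white speckled): 2 out of 4 → fraction 1/2
Expected count = 1/2 × 36 = 18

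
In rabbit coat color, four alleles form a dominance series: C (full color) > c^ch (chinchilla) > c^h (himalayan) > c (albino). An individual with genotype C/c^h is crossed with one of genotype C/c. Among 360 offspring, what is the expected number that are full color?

Cross: C/c^h × C/c
Allele dominance: C > c^ch > c^h > c
Offspring genotypes: 1 C/C, 1 C/c, 1 C/c^h, 1 c^h/c
Phenotype counts: 3 full color, 1 himalayan
full color: 3 out of 4 → fraction 3/4
Expected count = 3/4 × 360 = 270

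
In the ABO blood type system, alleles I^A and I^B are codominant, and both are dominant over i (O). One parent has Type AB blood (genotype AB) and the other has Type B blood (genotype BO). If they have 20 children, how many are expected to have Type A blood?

Cross: AB × BO
Possible offspring genotypes: 1 AB, 1 AO, 1 BB, 1 BO
Blood type counts: 1 Type AB, 1 Type A, 2 Type B
Probability of Type A: 1/4
Expected count = 1/4 × 20 = 5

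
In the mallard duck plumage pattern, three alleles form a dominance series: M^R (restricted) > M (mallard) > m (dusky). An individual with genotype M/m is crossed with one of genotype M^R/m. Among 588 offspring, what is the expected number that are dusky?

Cross: M/m × M^R/m
Allele dominance: M^R > M > m
Offspring genotypes: 1 M^R/M, 1 M/m, 1 M^R/m, 1 m/m
Phenotype counts: 2 restricted, 1 mallard, 1 dusky
dusky: 1 out of 4 → fraction 1/4
Expected count = 1/4 × 588 = 147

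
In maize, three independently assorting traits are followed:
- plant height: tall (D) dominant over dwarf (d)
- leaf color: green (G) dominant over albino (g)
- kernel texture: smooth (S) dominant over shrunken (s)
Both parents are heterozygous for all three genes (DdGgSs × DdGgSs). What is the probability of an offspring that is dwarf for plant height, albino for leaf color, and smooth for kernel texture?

Trihybrid cross: DdGgSs × DdGgSs
Each trait segregates independently with a 3:1 phenotypic ratio, so each gene contributes 3/4 (dominant) or 1/4 (recessive).
Target: dwarf (plant height), albino (leaf color), smooth (kernel texture)
Probability = product of independent per-trait probabilities
= 1/4 × 1/4 × 3/4 = 3/64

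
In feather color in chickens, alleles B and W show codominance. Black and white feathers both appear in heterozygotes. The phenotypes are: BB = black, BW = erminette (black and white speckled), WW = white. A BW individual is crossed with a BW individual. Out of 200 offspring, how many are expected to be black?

Punnett square for BW × BW:
Offspring genotypes: 1 BB, 2 BW, 1 WW
Phenotype counts: 1 black, 2 erminette (black and white speckled), 1 white
black: 1 out of 4 → fraction 1/4
Expected count = 1/4 × 200 = 50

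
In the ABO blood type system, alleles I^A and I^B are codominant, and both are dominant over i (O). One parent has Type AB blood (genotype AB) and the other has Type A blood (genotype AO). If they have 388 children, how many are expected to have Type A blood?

Cross: AB × AO
Possible offspring genotypes: 1 AA, 1 AO, 1 AB, 1 BO
Blood type counts: 2 Type A, 1 Type AB, 1 Type B
Probability of Type A: 2/4 = 1/2
Expected count = 1/2 × 388 = 194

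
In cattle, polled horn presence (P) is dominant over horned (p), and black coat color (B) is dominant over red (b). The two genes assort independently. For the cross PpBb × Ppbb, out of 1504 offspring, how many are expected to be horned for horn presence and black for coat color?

Dihybrid cross PpBb × Ppbb — consider each gene separately:
horn presence: Pp × Pp → 1 PP, 2 Pp, 1 pp → 3 P_ : 1 pp (out of 4)
coat color: Bb × bb → 2 Bb, 2 bb → 2 B_ : 2 bb (out of 4)
Looking for: horned (pp) and black (B_)
P(horned) = 1/4, P(black) = 2/4
P(both) = 1/4 × 2/4 = 2/16 = 1/8
Expected count = 1/8 × 1504 = 188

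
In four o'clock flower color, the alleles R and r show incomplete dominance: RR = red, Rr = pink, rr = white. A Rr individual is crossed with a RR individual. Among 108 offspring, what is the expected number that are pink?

Punnett square for Rr × RR:
Offspring genotypes: 2 RR, 2 Rr
Phenotype counts: 2 red, 2 pink
pink: 2 out of 4 → fraction 1/2
Expected count = 1/2 × 108 = 54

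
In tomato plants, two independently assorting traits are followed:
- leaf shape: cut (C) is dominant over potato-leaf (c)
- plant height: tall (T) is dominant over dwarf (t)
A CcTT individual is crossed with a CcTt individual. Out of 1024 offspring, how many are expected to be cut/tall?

Dihybrid cross CcTT × CcTt — consider each gene separately:
leaf shape: Cc × Cc → 1 CC, 2 Cc, 1 cc → 3 C_ : 1 cc (out of 4)
plant height: TT × Tt → 2 TT, 2 Tt → 4 T_ (out of 4)
Combine (counts out of 4 × 4 = 16): cut/tall (C_T_) = 3×4 = 12; potato-leaf/tall (ccT_) = 1×4 = 4
Phenotype counts (out of 16): 12 cut/tall, 4 potato-leaf/tall
cut/tall: 12 out of 16 → fraction 3/4
Expected count = 3/4 × 1024 = 768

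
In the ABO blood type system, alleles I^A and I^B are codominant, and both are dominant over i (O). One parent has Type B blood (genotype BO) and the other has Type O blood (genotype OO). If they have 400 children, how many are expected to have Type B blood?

Cross: BO × OO
Possible offspring genotypes: 2 BO, 2 OO
Blood type counts: 2 Type B, 2 Type O
Probability of Type B: 2/4 = 1/2
Expected count = 1/2 × 400 = 200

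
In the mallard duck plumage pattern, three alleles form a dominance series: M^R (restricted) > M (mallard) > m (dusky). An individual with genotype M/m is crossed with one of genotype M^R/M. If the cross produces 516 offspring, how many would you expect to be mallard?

Cross: M/m × M^R/M
Allele dominance: M^R > M > m
Offspring genotypes: 1 M^R/M, 1 M/M, 1 M^R/m, 1 M/m
Phenotype counts: 2 restricted, 2 mallard
mallard: 2 out of 4 → fraction 1/2
Expected count = 1/2 × 516 = 258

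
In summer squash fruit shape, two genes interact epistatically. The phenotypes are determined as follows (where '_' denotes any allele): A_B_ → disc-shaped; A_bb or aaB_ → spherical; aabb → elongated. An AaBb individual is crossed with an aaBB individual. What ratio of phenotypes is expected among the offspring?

Cross: AaBb × aaBB — consider each gene separately:
A gene: Aa × aa → 2 Aa, 2 aa → 2 A_ : 2 aa (out of 4)
B gene: Bb × BB → 2 BB, 2 Bb → 4 B_ (out of 4)
Genotype classes (out of 4 × 4 = 16): A_B_ = 2×4 = 8; aaB_ = 2×4 = 8
Apply the phenotype rules: A_B_ (8) → disc-shaped; aaB_ (8) → spherical
Phenotype counts (out of 16): 8 disc-shaped, 8 spherical
Ratio: 1 disc-shaped : 1 spherical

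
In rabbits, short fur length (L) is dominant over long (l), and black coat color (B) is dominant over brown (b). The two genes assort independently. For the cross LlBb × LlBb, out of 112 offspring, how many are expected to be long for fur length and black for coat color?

Dihybrid cross LlBb × LlBb — consider each gene separately:
fur length: Ll × Ll → 1 LL, 2 Ll, 1 ll → 3 L_ : 1 ll (out of 4)
coat color: Bb × Bb → 1 BB, 2 Bb, 1 bb → 3 B_ : 1 bb (out of 4)
Looking for: long (ll) and black (B_)
P(long) = 1/4, P(black) = 3/4
P(both) = 1/4 × 3/4 = 3/16
Expected count = 3/16 × 112 = 21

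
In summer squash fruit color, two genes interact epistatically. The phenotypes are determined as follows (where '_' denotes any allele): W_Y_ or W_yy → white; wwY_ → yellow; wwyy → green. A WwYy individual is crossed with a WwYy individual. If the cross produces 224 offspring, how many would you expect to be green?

Cross: WwYy × WwYy — consider each gene separately:
W gene: Ww × Ww → 1 WW, 2 Ww, 1 ww → 3 W_ : 1 ww (out of 4)
Y gene: Yy × Yy → 1 YY, 2 Yy, 1 yy → 3 Y_ : 1 yy (out of 4)
Genotype classes (out of 4 × 4 = 16): W_Y_ = 3×3 = 9; W_yy = 3×1 = 3; wwY_ = 1×3 = 3; wwyy = 1×1 = 1
Apply the phenotype rules: W_Y_ (9) + W_yy (3) → white; wwY_ (3) → yellow; wwyy (1) → green
Phenotype counts (out of 16): 12 white, 3 yellow, 1 green
green: 1 out of 16 → fraction 1/16
Expected count = 1/16 × 224 = 14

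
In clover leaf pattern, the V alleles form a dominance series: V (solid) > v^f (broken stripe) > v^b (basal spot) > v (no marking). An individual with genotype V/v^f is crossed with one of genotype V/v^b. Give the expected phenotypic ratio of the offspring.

Cross: V/v^f × V/v^b
Allele dominance: V > v^f > v^b > v
Offspring genotypes: 1 V/V, 1 V/v^b, 1 V/v^f, 1 v^f/v^b
Phenotype counts: 3 solid, 1 broken stripe
Ratio: 3 solid : 1 broken stripe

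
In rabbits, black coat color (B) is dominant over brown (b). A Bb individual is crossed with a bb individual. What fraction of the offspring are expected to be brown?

Punnett square for Bb × bb:
Offspring genotypes: 2 Bb, 2 bb
black: 2, brown: 2
brown: 2 out of 4
Probability: 2/4 = 1/2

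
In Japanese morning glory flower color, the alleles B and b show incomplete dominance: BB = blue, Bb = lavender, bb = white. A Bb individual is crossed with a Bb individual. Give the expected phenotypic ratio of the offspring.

Punnett square for Bb × Bb:
Offspring genotypes: 1 BB, 2 Bb, 1 bb
Phenotype counts: 1 blue, 2 lavender, 1 white
Ratio: 1 blue : 2 lavender : 1 white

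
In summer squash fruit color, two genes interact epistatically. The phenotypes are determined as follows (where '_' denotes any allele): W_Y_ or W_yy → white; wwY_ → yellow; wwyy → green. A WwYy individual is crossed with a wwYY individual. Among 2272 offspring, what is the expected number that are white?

Cross: WwYy × wwYY — consider each gene separately:
W gene: Ww × ww → 2 Ww, 2 ww → 2 W_ : 2 ww (out of 4)
Y gene: Yy × YY → 2 YY, 2 Yy → 4 Y_ (out of 4)
Genotype classes (out of 4 × 4 = 16): W_Y_ = 2×4 = 8; wwY_ = 2×4 = 8
Apply the phenotype rules: W_Y_ (8) → white; wwY_ (8) → yellow
Phenotype counts (out of 16): 8 white, 8 yellow
white: 8 out of 16 → fraction 1/2
Expected count = 1/2 × 2272 = 1136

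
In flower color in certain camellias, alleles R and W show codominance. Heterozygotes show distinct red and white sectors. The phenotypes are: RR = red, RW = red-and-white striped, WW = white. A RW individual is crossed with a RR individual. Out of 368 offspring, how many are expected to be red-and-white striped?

Punnett square for RW × RR:
Offspring genotypes: 2 RR, 2 RW
Phenotype counts: 2 red, 2 red-and-white striped
red-and-white striped: 2 out of 4 → fraction 1/2
Expected count = 1/2 × 368 = 184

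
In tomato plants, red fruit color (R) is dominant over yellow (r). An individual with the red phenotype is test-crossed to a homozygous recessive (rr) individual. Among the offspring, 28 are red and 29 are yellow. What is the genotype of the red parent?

Test cross: ? × rr
Offspring: 28 red, 29 yellow — approximately 1:1.
A 1:1 ratio in a test cross indicates the unknown parent is heterozygous (Rr).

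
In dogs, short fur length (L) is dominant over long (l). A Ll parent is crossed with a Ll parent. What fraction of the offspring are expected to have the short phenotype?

Punnett square for Ll × Ll:
Offspring genotypes: 1 LL, 2 Ll, 1 ll
Total offspring: 4
Count with target: 3
Probability: 3/4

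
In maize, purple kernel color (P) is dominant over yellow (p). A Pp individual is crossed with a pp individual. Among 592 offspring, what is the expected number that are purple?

Punnett square for Pp × pp:
Offspring genotypes: 2 Pp, 2 pp
purple: 2, yellow: 2
purple: 2 out of 4 → fraction 1/2
Expected count = 1/2 × 592 = 296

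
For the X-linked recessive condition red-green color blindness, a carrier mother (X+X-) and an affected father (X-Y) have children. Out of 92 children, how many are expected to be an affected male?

Cross: X+X- × X-Y
Offspring: 1 X+X-, 1 X+Y, 1 X-X-, 1 X-Y
Probability of an affected male: 1/4
Expected count = 1/4 × 92 = 23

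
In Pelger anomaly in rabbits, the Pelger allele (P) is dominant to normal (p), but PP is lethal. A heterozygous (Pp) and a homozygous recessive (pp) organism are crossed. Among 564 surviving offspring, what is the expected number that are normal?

Cross: Pp × pp
Punnett square offspring (before lethality): 2 Pp, 2 pp
No PP offspring are produced in this cross.
normal: 2 out of 4 → fraction 1/2
Expected count = 1/2 × 564 = 282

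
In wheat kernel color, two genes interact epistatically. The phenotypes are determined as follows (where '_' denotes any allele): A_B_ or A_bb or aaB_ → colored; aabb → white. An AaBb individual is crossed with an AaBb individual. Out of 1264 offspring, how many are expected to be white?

Cross: AaBb × AaBb — consider each gene separately:
A gene: Aa × Aa → 1 AA, 2 Aa, 1 aa → 3 A_ : 1 aa (out of 4)
B gene: Bb × Bb → 1 BB, 2 Bb, 1 bb → 3 B_ : 1 bb (out of 4)
Genotype classes (out of 4 × 4 = 16): A_B_ = 3×3 = 9; A_bb = 3×1 = 3; aaB_ = 1×3 = 3; aabb = 1×1 = 1
Apply the phenotype rules: A_B_ (9) + A_bb (3) + aaB_ (3) → colored; aabb (1) → white
Phenotype counts (out of 16): 15 colored, 1 white
white: 1 out of 16 → fraction 1/16
Expected count = 1/16 × 1264 = 79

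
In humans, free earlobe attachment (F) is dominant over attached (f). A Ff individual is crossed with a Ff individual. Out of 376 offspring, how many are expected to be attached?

Punnett square for Ff × Ff:
Offspring genotypes: 1 FF, 2 Ff, 1 ff
free: 3, attached: 1
attached: 1 out of 4 → fraction 1/4
Expected count = 1/4 × 376 = 94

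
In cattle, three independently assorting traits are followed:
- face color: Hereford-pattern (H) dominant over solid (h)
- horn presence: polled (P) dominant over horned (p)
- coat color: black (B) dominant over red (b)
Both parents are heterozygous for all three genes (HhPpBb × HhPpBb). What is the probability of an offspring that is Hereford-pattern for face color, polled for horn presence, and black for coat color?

Trihybrid cross: HhPpBb × HhPpBb
Each trait segregates independently with a 3:1 phenotypic ratio, so each gene contributes 3/4 (dominant) or 1/4 (recessive).
Target: Hereford-pattern (face color), polled (horn presence), black (coat color)
Probability = product of independent per-trait probabilities
= 3/4 × 3/4 × 3/4 = 27/64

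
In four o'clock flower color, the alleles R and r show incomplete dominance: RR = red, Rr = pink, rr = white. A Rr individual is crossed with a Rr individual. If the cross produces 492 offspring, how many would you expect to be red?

Punnett square for Rr × Rr:
Offspring genotypes: 1 RR, 2 Rr, 1 rr
Phenotype counts: 1 red, 2 pink, 1 white
red: 1 out of 4 → fraction 1/4
Expected count = 1/4 × 492 = 123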